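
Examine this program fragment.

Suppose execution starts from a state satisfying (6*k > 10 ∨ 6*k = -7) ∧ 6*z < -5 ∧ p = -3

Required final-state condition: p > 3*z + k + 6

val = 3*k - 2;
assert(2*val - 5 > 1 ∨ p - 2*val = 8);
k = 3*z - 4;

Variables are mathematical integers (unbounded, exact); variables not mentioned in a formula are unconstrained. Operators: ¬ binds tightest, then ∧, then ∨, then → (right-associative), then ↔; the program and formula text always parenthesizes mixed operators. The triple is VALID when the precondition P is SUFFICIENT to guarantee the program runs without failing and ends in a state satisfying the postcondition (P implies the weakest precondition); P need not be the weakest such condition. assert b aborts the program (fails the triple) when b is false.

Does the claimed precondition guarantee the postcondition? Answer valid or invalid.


Working backward. After the program, the postcondition p > 3*z + k + 6 must hold; in canonical form it is p > k + 3*z + 6.
Before k := 3*z - 4: p > 6*z + 2
Before assert 2*val - 5 > 1 ∨ p - 2*val = 8: (2*val > 6 ∨ p = 2*val + 8) ∧ p > 6*z + 2
Before val := 3*k - 2: (6*k > 10 ∨ p = 6*k + 4) ∧ p > 6*z + 2
The weakest precondition is (6*k > 10 ∨ p = 6*k + 4) ∧ p > 6*z + 2.
Check whether (6*k > 10 ∨ 6*k = -7) ∧ 6*z < -5 ∧ p = -3 implies it.
Every state satisfying the precondition satisfies the weakest precondition: the implication holds.
Answer: valid


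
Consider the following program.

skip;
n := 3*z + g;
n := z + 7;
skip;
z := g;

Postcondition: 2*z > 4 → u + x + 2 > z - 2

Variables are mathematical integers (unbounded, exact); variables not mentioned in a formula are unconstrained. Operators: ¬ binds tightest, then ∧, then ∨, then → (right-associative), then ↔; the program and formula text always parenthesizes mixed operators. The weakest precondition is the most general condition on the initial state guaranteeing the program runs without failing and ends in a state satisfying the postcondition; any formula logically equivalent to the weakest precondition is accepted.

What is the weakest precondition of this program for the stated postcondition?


Working backward. After the program, the postcondition 2*z > 4 → u + x + 2 > z - 2 must hold; in canonical form it is 2*z > 4 → u + x > z - 4.
Before z := g: 2*g > 4 → u + x > g - 4
Before skip: 2*g > 4 → u + x > g - 4
Before n := z + 7: 2*g > 4 → u + x > g - 4
Before n := 3*z + g: 2*g > 4 → u + x > g - 4
Before skip: 2*g > 4 → u + x > g - 4
Answer: WP = 2*g > 4 → u + x > g - 4


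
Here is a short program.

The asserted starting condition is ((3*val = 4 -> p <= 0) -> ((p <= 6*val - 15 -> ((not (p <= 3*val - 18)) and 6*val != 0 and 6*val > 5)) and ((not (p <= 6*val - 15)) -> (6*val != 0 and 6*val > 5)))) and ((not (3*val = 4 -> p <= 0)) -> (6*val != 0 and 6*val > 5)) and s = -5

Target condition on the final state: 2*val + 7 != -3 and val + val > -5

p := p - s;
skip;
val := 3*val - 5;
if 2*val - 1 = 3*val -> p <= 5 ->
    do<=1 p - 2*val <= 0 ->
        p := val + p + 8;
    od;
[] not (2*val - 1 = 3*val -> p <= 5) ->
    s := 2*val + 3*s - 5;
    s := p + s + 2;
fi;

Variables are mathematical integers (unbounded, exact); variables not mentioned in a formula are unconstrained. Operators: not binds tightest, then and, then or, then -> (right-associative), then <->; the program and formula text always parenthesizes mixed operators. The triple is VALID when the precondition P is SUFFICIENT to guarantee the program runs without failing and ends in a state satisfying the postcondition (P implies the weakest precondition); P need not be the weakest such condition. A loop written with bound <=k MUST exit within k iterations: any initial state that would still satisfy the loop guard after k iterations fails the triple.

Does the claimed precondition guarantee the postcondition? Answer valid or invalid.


Working backward. After the program, the postcondition 2*val + 7 != -3 and val + val > -5 must hold; in canonical form it is 2*val != -10 and 2*val > -5.
Then branch requires (p <= 2*val -> ((not (p <= val - 8)) and 2*val != -10 and 2*val > -5)) and ((not (p <= 2*val)) -> (2*val != -10 and 2*val > -5)); else branch requires 2*val != -10 and 2*val > -5.
Before the if: ((val = -1 -> p <= 5) -> ((p <= 2*val -> ((not (p <= val - 8)) and 2*val != -10 and 2*val > -5)) and ((not (p <= 2*val)) -> (2*val != -10 and 2*val > -5)))) and ((not (val = -1 -> p <= 5)) -> (2*val != -10 and 2*val > -5))
Before val := 3*val - 5: ((3*val = 4 -> p <= 5) -> ((p <= 6*val - 10 -> ((not (p <= 3*val - 13)) and 6*val != 0 and 6*val > 5)) and ((not (p <= 6*val - 10)) -> (6*val != 0 and 6*val > 5)))) and ((not (3*val = 4 -> p <= 5)) -> (6*val != 0 and 6*val > 5))
Before skip: ((3*val = 4 -> p <= 5) -> ((p <= 6*val - 10 -> ((not (p <= 3*val - 13)) and 6*val != 0 and 6*val > 5)) and ((not (p <= 6*val - 10)) -> (6*val != 0 and 6*val > 5)))) and ((not (3*val = 4 -> p <= 5)) -> (6*val != 0 and 6*val > 5))
Before p := p - s: ((3*val = 4 -> p <= s + 5) -> ((p <= s + 6*val - 10 -> ((not (p <= s + 3*val - 13)) and 6*val != 0 and 6*val > 5)) and ((not (p <= s + 6*val - 10)) -> (6*val != 0 and 6*val > 5)))) and ((not (3*val = 4 -> p <= s + 5)) -> (6*val != 0 and 6*val > 5))
The weakest precondition is ((3*val = 4 -> p <= s + 5) -> ((p <= s + 6*val - 10 -> ((not (p <= s + 3*val - 13)) and 6*val != 0 and 6*val > 5)) and ((not (p <= s + 6*val - 10)) -> (6*val != 0 and 6*val > 5)))) and ((not (3*val = 4 -> p <= s + 5)) -> (6*val != 0 and 6*val > 5)).
Check whether ((3*val = 4 -> p <= 0) -> ((p <= 6*val - 15 -> ((not (p <= 3*val - 18)) and 6*val != 0 and 6*val > 5)) and ((not (p <= 6*val - 15)) -> (6*val != 0 and 6*val > 5)))) and ((not (3*val = 4 -> p <= 0)) -> (6*val != 0 and 6*val > 5)) and s = -5 implies it.
Every state satisfying the precondition satisfies the weakest precondition: the implication holds.
Answer: valid


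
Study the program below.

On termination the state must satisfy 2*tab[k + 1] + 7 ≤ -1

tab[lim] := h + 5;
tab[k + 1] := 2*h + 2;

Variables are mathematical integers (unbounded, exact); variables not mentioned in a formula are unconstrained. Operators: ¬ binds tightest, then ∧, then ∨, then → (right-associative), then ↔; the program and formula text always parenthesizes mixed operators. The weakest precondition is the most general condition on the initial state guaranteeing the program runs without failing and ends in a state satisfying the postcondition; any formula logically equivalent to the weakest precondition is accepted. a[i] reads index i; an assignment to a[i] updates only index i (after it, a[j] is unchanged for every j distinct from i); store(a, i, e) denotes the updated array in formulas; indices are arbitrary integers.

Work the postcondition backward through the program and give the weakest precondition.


Working backward. After the program, the postcondition 2*tab[k + 1] + 7 ≤ -1 must hold; in canonical form it is 2*tab[k + 1] ≤ -8.
Before tab[k + 1] := 2*h + 2: 2*store(tab, k + 1, 2*h + 2)[k + 1] ≤ -8
Before tab[lim] := h + 5: 2*store(store(tab, lim, h + 5), k + 1, 2*h + 2)[k + 1] ≤ -8
Answer: WP = 2*store(store(tab, lim, h + 5), k + 1, 2*h + 2)[k + 1] ≤ -8


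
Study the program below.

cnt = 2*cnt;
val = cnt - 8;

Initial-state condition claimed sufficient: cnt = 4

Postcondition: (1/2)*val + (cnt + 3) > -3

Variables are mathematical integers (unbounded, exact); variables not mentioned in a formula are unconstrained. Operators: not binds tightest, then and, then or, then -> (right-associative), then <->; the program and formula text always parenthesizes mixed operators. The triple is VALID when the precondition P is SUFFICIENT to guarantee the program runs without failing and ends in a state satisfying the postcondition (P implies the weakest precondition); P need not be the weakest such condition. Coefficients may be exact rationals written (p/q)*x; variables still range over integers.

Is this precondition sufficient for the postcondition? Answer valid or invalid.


Working backward. After the program, the postcondition (1/2)*val + (cnt + 3) > -3 must hold; in canonical form it is cnt + (1/2)*val > -6.
Before val := cnt - 8: (3/2)*cnt > -2
Before cnt := 2*cnt: 3*cnt > -2
The weakest precondition is 3*cnt > -2.
Check whether cnt = 4 implies it.
Every state satisfying the precondition satisfies the weakest precondition: the implication holds.
Answer: valid


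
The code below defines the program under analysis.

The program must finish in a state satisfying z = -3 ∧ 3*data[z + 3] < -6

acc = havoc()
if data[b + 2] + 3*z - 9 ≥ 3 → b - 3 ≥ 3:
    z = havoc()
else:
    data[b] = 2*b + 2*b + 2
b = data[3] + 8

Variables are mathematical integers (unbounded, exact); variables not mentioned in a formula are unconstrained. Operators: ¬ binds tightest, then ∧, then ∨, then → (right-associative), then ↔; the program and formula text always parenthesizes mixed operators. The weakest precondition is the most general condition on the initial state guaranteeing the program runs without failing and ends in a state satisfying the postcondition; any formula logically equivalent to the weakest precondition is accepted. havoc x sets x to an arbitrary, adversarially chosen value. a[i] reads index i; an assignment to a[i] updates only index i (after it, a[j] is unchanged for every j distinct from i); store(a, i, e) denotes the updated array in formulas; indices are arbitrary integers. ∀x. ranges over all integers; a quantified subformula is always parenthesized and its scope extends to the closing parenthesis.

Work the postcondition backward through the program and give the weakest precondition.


Working backward. After the program, z = -3 ∧ 3*data[z + 3] < -6 must hold.
Before b := data[3] + 8: z = -3 ∧ 3*data[z + 3] < -6
Then branch requires ∀z_1. (z_1 = -3 ∧ 3*data[z_1 + 3] < -6); else branch requires z = -3 ∧ 3*store(data, b, 4*b + 2)[z + 3] < -6.
Before the if: ((data[b + 2] + 3*z ≥ 12 → b ≥ 6) → (∀z_1. (z_1 = -3 ∧ 3*data[z_1 + 3] < -6))) ∧ ((¬(data[b + 2] + 3*z ≥ 12 → b ≥ 6)) → (z = -3 ∧ 3*store(data, b, 4*b + 2)[z + 3] < -6))
Before havoc acc: ((data[b + 2] + 3*z ≥ 12 → b ≥ 6) → (∀z_1. (z_1 = -3 ∧ 3*data[z_1 + 3] < -6))) ∧ ((¬(data[b + 2] + 3*z ≥ 12 → b ≥ 6)) → (z = -3 ∧ 3*store(data, b, 4*b + 2)[z + 3] < -6))
Answer: WP = ((data[b + 2] + 3*z ≥ 12 → b ≥ 6) → (∀z_1. (z_1 = -3 ∧ 3*data[z_1 + 3] < -6))) ∧ ((¬(data[b + 2] + 3*z ≥ 12 → b ≥ 6)) → (z = -3 ∧ 3*store(data, b, 4*b + 2)[z + 3] < -6))


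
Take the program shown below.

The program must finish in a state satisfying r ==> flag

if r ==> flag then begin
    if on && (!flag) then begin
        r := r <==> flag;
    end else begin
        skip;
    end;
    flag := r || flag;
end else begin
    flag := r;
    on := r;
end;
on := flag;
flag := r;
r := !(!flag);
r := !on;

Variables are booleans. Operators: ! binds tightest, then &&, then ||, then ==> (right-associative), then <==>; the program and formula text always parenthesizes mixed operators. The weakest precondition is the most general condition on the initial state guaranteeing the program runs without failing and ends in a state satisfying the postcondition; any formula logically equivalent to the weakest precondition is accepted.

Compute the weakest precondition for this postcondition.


Working backward. After the program, r ==> flag must hold.
Before r := !on: (!on) ==> flag
Before r := !(!flag): (!on) ==> flag
Before flag := r: (!on) ==> r
Before on := flag: (!flag) ==> r
Then branch requires ((on && (!flag)) ==> ((!((r <==> flag) || flag)) ==> (r <==> flag))) && ((!(on && (!flag))) ==> ((!(r || flag)) ==> r)); else branch requires (!r) ==> r.
Before the if: ((r ==> flag) ==> (((on && (!flag)) ==> ((!((r <==> flag) || flag)) ==> (r <==> flag))) && ((!(on && (!flag))) ==> ((!(r || flag)) ==> r)))) && ((!(r ==> flag)) ==> ((!r) ==> r))
Answer: WP = ((r ==> flag) ==> (((on && (!flag)) ==> ((!((r <==> flag) || flag)) ==> (r <==> flag))) && ((!(on && (!flag))) ==> ((!(r || flag)) ==> r)))) && ((!(r ==> flag)) ==> ((!r) ==> r))


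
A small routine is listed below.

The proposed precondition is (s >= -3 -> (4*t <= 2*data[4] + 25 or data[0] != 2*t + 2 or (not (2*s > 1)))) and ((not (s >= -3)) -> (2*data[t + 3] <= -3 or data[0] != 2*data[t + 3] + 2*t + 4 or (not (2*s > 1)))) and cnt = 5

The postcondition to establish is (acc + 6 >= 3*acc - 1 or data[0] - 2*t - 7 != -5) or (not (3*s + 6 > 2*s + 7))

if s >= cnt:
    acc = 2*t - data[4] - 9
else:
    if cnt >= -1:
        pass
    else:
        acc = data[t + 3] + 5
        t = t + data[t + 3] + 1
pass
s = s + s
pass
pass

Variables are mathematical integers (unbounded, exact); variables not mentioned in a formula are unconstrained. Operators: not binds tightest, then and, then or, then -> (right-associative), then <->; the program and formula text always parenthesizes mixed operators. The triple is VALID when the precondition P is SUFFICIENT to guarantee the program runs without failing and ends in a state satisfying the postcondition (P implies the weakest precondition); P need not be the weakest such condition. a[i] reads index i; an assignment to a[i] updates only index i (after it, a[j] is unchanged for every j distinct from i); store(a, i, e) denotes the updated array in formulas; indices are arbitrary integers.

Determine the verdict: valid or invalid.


Working backward. After the program, the postcondition (acc + 6 >= 3*acc - 1 or data[0] - 2*t - 7 != -5) or (not (3*s + 6 > 2*s + 7)) must hold; in canonical form it is 2*acc <= 7 or data[0] != 2*t + 2 or (not (s > 1)).
Before skip: 2*acc <= 7 or data[0] != 2*t + 2 or (not (s > 1))
Before skip: 2*acc <= 7 or data[0] != 2*t + 2 or (not (s > 1))
Before s := s + s: 2*acc <= 7 or data[0] != 2*t + 2 or (not (2*s > 1))
Before skip: 2*acc <= 7 or data[0] != 2*t + 2 or (not (2*s > 1))
Then branch requires 4*t <= 2*data[4] + 25 or data[0] != 2*t + 2 or (not (2*s > 1)); else branch requires (cnt >= -1 -> (2*acc <= 7 or data[0] != 2*t + 2 or (not (2*s > 1)))) and ((not (cnt >= -1)) -> (2*data[t + 3] <= -3 or data[0] != 2*data[t + 3] + 2*t + 4 or (not (2*s > 1)))).
Before the if: (s >= cnt -> (4*t <= 2*data[4] + 25 or data[0] != 2*t + 2 or (not (2*s > 1)))) and ((not (s >= cnt)) -> ((cnt >= -1 -> (2*acc <= 7 or data[0] != 2*t + 2 or (not (2*s > 1)))) and ((not (cnt >= -1)) -> (2*data[t + 3] <= -3 or data[0] != 2*data[t + 3] + 2*t + 4 or (not (2*s > 1))))))
The weakest precondition is (s >= cnt -> (4*t <= 2*data[4] + 25 or data[0] != 2*t + 2 or (not (2*s > 1)))) and ((not (s >= cnt)) -> ((cnt >= -1 -> (2*acc <= 7 or data[0] != 2*t + 2 or (not (2*s > 1)))) and ((not (cnt >= -1)) -> (2*data[t + 3] <= -3 or data[0] != 2*data[t + 3] + 2*t + 4 or (not (2*s > 1)))))).
Check whether (s >= -3 -> (4*t <= 2*data[4] + 25 or data[0] != 2*t + 2 or (not (2*s > 1)))) and ((not (s >= -3)) -> (2*data[t + 3] <= -3 or data[0] != 2*data[t + 3] + 2*t + 4 or (not (2*s > 1)))) and cnt = 5 implies it.
Countermodel: at the initial state acc = 4, cnt = 5, data = {[0] = 2, [3] = 15215, [4] = 15215, elsewhere 15215}, s = 1, t = 0, the precondition holds but the weakest precondition fails.
Answer: invalid


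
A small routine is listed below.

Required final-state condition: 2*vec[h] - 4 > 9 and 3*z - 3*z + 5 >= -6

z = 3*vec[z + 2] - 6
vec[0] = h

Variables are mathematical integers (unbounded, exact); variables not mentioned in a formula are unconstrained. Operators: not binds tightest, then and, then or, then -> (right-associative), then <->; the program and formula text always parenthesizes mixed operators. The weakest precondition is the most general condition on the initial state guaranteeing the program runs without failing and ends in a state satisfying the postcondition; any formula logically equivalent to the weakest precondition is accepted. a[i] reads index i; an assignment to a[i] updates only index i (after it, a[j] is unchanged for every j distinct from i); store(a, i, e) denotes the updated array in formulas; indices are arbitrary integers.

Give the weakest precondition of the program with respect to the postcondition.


Working backward. After the program, the postcondition 2*vec[h] - 4 > 9 and 3*z - 3*z + 5 >= -6 must hold; in canonical form it is 2*vec[h] > 13.
Before vec[0] := h: 2*store(vec, 0, h)[h] > 13
Before z := 3*vec[z + 2] - 6: 2*store(vec, 0, h)[h] > 13
Answer: WP = 2*store(vec, 0, h)[h] > 13


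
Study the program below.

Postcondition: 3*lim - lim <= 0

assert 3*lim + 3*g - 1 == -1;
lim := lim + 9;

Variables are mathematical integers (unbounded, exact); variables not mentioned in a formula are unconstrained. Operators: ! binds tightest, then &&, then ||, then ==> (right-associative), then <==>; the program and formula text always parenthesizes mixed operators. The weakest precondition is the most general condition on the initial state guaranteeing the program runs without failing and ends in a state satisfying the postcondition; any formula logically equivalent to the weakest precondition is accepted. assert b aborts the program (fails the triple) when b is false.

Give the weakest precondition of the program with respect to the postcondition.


Working backward. After the program, the postcondition 3*lim - lim <= 0 must hold; in canonical form it is 2*lim <= 0.
Before lim := lim + 9: 2*lim <= -18
Before assert 3*lim + 3*g - 1 == -1: 3*g + 3*lim == 0 && 2*lim <= -18
Answer: WP = 3*g + 3*lim == 0 && 2*lim <= -18


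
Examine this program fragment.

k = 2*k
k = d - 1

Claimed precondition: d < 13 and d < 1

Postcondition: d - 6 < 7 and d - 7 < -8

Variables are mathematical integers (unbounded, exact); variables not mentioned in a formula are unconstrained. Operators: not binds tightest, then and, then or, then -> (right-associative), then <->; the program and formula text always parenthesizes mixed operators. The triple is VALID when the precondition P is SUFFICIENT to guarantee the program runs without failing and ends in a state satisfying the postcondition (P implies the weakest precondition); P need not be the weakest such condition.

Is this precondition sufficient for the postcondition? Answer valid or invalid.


Working backward. After the program, the postcondition d - 6 < 7 and d - 7 < -8 must hold; in canonical form it is d < 13 and d < -1.
Before k := d - 1: d < 13 and d < -1
Before k := 2*k: d < 13 and d < -1
The weakest precondition is d < 13 and d < -1.
Check whether d < 13 and d < 1 implies it.
Countermodel: at the initial state d = -1, the precondition holds but the weakest precondition fails.
Answer: invalid


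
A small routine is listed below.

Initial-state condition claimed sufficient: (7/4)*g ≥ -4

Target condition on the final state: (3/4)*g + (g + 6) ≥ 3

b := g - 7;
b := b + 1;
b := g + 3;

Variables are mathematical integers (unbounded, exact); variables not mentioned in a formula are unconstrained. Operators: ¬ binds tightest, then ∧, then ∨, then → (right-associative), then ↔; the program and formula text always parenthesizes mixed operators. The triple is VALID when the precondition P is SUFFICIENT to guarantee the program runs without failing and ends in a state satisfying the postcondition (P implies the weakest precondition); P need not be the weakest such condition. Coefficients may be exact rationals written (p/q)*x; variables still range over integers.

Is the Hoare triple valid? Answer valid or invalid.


Working backward. After the program, the postcondition (3/4)*g + (g + 6) ≥ 3 must hold; in canonical form it is (7/4)*g ≥ -3.
Before b := g + 3: (7/4)*g ≥ -3
Before b := b + 1: (7/4)*g ≥ -3
Before b := g - 7: (7/4)*g ≥ -3
The weakest precondition is (7/4)*g ≥ -3.
Check whether (7/4)*g ≥ -4 implies it.
Countermodel: at the initial state g = -2, the precondition holds but the weakest precondition fails.
Answer: invalid


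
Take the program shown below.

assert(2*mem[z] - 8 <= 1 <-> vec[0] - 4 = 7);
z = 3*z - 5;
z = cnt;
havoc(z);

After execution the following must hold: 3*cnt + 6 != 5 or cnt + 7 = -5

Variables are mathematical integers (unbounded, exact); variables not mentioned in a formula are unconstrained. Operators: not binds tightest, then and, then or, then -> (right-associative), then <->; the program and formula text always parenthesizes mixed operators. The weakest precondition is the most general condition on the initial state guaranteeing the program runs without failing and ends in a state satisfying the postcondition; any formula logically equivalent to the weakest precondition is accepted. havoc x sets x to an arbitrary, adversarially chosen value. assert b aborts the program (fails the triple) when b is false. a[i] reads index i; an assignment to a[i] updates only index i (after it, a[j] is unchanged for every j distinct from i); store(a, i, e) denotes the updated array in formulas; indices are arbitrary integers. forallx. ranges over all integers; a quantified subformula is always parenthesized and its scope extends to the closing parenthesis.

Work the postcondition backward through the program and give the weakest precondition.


Working backward. After the program, the postcondition 3*cnt + 6 != 5 or cnt + 7 = -5 must hold; in canonical form it is 3*cnt != -1 or cnt = -12.
Before havoc z: 3*cnt != -1 or cnt = -12
Before z := cnt: 3*cnt != -1 or cnt = -12
Before z := 3*z - 5: 3*cnt != -1 or cnt = -12
Before assert 2*mem[z] - 8 <= 1 <-> vec[0] - 4 = 7: (2*mem[z] <= 9 <-> vec[0] = 11) and (3*cnt != -1 or cnt = -12)
Answer: WP = (2*mem[z] <= 9 <-> vec[0] = 11) and (3*cnt != -1 or cnt = -12)


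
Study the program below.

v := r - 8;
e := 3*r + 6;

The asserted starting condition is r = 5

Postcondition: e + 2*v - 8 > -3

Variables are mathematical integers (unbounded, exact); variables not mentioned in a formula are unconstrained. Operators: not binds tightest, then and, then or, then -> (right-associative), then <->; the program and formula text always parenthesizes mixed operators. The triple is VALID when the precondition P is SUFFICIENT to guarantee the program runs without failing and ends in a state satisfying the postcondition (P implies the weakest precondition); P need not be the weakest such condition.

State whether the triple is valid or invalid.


Working backward. After the program, the postcondition e + 2*v - 8 > -3 must hold; in canonical form it is e + 2*v > 5.
Before e := 3*r + 6: 3*r + 2*v > -1
Before v := r - 8: 5*r > 15
The weakest precondition is 5*r > 15.
Check whether r = 5 implies it.
Every state satisfying the precondition satisfies the weakest precondition: the implication holds.
Answer: valid


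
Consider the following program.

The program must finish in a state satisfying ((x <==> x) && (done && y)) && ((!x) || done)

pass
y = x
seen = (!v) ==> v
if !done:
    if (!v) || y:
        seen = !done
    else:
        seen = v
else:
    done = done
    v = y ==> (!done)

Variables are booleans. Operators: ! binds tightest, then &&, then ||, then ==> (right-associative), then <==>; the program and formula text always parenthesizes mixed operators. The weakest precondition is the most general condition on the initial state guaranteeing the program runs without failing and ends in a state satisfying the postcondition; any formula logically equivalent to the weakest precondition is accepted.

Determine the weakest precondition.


Working backward. After the program, the postcondition ((x <==> x) && (done && y)) && ((!x) || done) must hold; in canonical form it is done && y && ((!x) || done).
Then branch requires (((!v) || y) ==> (done && y && ((!x) || done))) && ((!((!v) || y)) ==> (done && y && ((!x) || done))); else branch requires done && y && ((!x) || done).
Before the if: ((!done) ==> ((((!v) || y) ==> (done && y && ((!x) || done))) && ((!((!v) || y)) ==> (done && y && ((!x) || done))))) && (done ==> (done && y && ((!x) || done)))
Before seen := (!v) ==> v: ((!done) ==> ((((!v) || y) ==> (done && y && ((!x) || done))) && ((!((!v) || y)) ==> (done && y && ((!x) || done))))) && (done ==> (done && y && ((!x) || done)))
Before y := x: ((!done) ==> ((((!v) || x) ==> (done && x && ((!x) || done))) && ((!((!v) || x)) ==> (done && x && ((!x) || done))))) && (done ==> (done && x && ((!x) || done)))
Before skip: ((!done) ==> ((((!v) || x) ==> (done && x && ((!x) || done))) && ((!((!v) || x)) ==> (done && x && ((!x) || done))))) && (done ==> (done && x && ((!x) || done)))
Answer: WP = ((!done) ==> ((((!v) || x) ==> (done && x && ((!x) || done))) && ((!((!v) || x)) ==> (done && x && ((!x) || done))))) && (done ==> (done && x && ((!x) || done)))


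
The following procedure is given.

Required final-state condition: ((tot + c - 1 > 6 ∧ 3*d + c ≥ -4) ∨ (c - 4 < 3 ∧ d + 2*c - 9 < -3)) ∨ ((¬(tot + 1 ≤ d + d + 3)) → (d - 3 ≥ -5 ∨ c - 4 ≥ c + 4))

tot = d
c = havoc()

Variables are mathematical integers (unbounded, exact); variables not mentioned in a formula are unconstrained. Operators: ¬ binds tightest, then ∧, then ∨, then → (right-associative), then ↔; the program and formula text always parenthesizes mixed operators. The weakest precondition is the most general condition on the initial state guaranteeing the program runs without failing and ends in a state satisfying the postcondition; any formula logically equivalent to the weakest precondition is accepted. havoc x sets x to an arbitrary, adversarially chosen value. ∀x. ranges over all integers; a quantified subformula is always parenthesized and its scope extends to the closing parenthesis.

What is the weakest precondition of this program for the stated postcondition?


Working backward. After the program, the postcondition ((tot + c - 1 > 6 ∧ 3*d + c ≥ -4) ∨ (c - 4 < 3 ∧ d + 2*c - 9 < -3)) ∨ ((¬(tot + 1 ≤ d + d + 3)) → (d - 3 ≥ -5 ∨ c - 4 ≥ c + 4)) must hold; in canonical form it is (c + tot > 7 ∧ c + 3*d ≥ -4) ∨ (c < 7 ∧ 2*c + d < 6) ∨ ((¬(tot ≤ 2*d + 2)) → d ≥ -2).
Before havoc c: ∀c_1. ((c_1 + tot > 7 ∧ c_1 + 3*d ≥ -4) ∨ (c_1 < 7 ∧ 2*c_1 + d < 6) ∨ ((¬(tot ≤ 2*d + 2)) → d ≥ -2))
Before tot := d: ∀c_1. ((c_1 + d > 7 ∧ c_1 + 3*d ≥ -4) ∨ (c_1 < 7 ∧ 2*c_1 + d < 6) ∨ ((¬(d ≥ -2)) → d ≥ -2))
Answer: WP = ∀c_1. ((c_1 + d > 7 ∧ c_1 + 3*d ≥ -4) ∨ (c_1 < 7 ∧ 2*c_1 + d < 6) ∨ ((¬(d ≥ -2)) → d ≥ -2))


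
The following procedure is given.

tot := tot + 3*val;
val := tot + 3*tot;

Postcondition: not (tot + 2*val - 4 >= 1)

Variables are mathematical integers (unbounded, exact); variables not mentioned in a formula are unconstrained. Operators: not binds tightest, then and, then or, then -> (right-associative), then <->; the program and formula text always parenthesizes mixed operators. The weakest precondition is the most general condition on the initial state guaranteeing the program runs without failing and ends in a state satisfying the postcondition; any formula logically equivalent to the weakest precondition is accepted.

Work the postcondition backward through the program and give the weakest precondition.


Working backward. After the program, the postcondition not (tot + 2*val - 4 >= 1) must hold; in canonical form it is not (tot + 2*val >= 5).
Before val := tot + 3*tot: not (9*tot >= 5)
Before tot := tot + 3*val: not (9*tot + 27*val >= 5)
Answer: WP = not (9*tot + 27*val >= 5)


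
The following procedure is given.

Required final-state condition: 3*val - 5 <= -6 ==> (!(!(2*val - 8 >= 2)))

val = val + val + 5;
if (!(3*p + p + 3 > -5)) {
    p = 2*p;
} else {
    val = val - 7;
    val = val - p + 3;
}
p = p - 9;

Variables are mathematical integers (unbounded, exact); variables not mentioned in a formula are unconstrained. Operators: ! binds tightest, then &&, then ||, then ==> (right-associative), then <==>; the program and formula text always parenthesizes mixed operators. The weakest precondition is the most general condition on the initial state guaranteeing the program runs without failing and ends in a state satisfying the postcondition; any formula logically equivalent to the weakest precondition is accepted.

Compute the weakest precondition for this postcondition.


Working backward. After the program, the postcondition 3*val - 5 <= -6 ==> (!(!(2*val - 8 >= 2))) must hold; in canonical form it is 3*val <= -1 ==> 2*val >= 10.
Before p := p - 9: 3*val <= -1 ==> 2*val >= 10
Then branch requires 3*val <= -1 ==> 2*val >= 10; else branch requires 3*val <= 3*p + 11 ==> 2*val >= 2*p + 18.
Before the if: ((!(4*p > -8)) ==> (3*val <= -1 ==> 2*val >= 10)) && (4*p > -8 ==> (3*val <= 3*p + 11 ==> 2*val >= 2*p + 18))
Before val := val + val + 5: ((!(4*p > -8)) ==> (6*val <= -16 ==> 4*val >= 0)) && (4*p > -8 ==> (6*val <= 3*p - 4 ==> 4*val >= 2*p + 8))
Answer: WP = ((!(4*p > -8)) ==> (6*val <= -16 ==> 4*val >= 0)) && (4*p > -8 ==> (6*val <= 3*p - 4 ==> 4*val >= 2*p + 8))


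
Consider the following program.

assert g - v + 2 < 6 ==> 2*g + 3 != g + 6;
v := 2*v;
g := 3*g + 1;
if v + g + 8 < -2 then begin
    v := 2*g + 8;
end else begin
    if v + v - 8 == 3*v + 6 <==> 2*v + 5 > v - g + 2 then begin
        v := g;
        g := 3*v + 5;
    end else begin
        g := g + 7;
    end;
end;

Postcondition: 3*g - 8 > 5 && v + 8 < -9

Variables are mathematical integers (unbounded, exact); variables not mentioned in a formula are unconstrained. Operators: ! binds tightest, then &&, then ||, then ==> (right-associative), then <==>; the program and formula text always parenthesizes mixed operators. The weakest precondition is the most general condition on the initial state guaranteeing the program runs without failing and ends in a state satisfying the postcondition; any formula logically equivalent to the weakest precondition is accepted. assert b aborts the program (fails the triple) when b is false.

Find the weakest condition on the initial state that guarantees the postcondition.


Working backward. After the program, the postcondition 3*g - 8 > 5 && v + 8 < -9 must hold; in canonical form it is 3*g > 13 && v < -17.
Then branch requires 3*g > 13 && 2*g < -25; else branch requires ((v == -14 <==> g + v > -3) ==> (9*g > -2 && g < -17)) && ((!(v == -14 <==> g + v > -3)) ==> (3*g > -8 && v < -17)).
Before the if: (g + v < -10 ==> (3*g > 13 && 2*g < -25)) && ((!(g + v < -10)) ==> (((v == -14 <==> g + v > -3) ==> (9*g > -2 && g < -17)) && ((!(v == -14 <==> g + v > -3)) ==> (3*g > -8 && v < -17))))
Before g := 3*g + 1: (3*g + v < -11 ==> (9*g > 10 && 6*g < -27)) && ((!(3*g + v < -11)) ==> (((v == -14 <==> 3*g + v > -4) ==> (27*g > -11 && 3*g < -18)) && ((!(v == -14 <==> 3*g + v > -4)) ==> (9*g > -11 && v < -17))))
Before v := 2*v: (3*g + 2*v < -11 ==> (9*g > 10 && 6*g < -27)) && ((!(3*g + 2*v < -11)) ==> (((2*v == -14 <==> 3*g + 2*v > -4) ==> (27*g > -11 && 3*g < -18)) && ((!(2*v == -14 <==> 3*g + 2*v > -4)) ==> (9*g > -11 && 2*v < -17))))
Before assert g - v + 2 < 6 ==> 2*g + 3 != g + 6: (g < v + 4 ==> g != 3) && (3*g + 2*v < -11 ==> (9*g > 10 && 6*g < -27)) && ((!(3*g + 2*v < -11)) ==> (((2*v == -14 <==> 3*g + 2*v > -4) ==> (27*g > -11 && 3*g < -18)) && ((!(2*v == -14 <==> 3*g + 2*v > -4)) ==> (9*g > -11 && 2*v < -17))))
Answer: WP = (g < v + 4 ==> g != 3) && (3*g + 2*v < -11 ==> (9*g > 10 && 6*g < -27)) && ((!(3*g + 2*v < -11)) ==> (((2*v == -14 <==> 3*g + 2*v > -4) ==> (27*g > -11 && 3*g < -18)) && ((!(2*v == -14 <==> 3*g + 2*v > -4)) ==> (9*g > -11 && 2*v < -17))))


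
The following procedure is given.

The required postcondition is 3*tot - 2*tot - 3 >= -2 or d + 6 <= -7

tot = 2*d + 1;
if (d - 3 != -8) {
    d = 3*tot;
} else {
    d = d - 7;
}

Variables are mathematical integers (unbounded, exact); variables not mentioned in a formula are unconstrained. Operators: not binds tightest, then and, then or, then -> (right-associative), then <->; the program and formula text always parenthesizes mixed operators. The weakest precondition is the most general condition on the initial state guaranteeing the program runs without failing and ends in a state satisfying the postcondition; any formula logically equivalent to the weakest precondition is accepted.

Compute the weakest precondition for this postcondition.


Working backward. After the program, the postcondition 3*tot - 2*tot - 3 >= -2 or d + 6 <= -7 must hold; in canonical form it is tot >= 1 or d <= -13.
Then branch requires tot >= 1 or 3*tot <= -13; else branch requires tot >= 1 or d <= -6.
Before the if: (d != -5 -> (tot >= 1 or 3*tot <= -13)) and ((not (d != -5)) -> (tot >= 1 or d <= -6))
Before tot := 2*d + 1: (d != -5 -> (2*d >= 0 or 6*d <= -16)) and ((not (d != -5)) -> (2*d >= 0 or d <= -6))
Answer: WP = (d != -5 -> (2*d >= 0 or 6*d <= -16)) and ((not (d != -5)) -> (2*d >= 0 or d <= -6))


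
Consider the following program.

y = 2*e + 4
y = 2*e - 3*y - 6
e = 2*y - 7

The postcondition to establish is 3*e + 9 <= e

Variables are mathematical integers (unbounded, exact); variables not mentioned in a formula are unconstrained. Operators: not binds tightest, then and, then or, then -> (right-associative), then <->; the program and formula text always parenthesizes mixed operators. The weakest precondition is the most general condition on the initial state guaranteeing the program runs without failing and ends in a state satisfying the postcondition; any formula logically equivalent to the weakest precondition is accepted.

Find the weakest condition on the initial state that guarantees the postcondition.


Working backward. After the program, the postcondition 3*e + 9 <= e must hold; in canonical form it is 2*e <= -9.
Before e := 2*y - 7: 4*y <= 5
Before y := 2*e - 3*y - 6: 8*e <= 12*y + 29
Before y := 2*e + 4: 16*e >= -77
Answer: WP = 16*e >= -77


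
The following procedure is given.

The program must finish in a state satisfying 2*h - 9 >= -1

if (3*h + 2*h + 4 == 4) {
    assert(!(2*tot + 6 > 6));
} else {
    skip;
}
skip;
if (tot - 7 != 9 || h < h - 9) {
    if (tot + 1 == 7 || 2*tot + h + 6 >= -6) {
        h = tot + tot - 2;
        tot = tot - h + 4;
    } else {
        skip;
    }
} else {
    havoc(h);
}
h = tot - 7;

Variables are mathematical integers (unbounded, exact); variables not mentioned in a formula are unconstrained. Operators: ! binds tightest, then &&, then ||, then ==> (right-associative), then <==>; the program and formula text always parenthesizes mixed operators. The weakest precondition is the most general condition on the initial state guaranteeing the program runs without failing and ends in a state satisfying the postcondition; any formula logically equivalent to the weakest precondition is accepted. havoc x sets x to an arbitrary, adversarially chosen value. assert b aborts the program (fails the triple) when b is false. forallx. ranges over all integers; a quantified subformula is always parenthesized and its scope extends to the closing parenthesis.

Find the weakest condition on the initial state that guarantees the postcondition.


Working backward. After the program, the postcondition 2*h - 9 >= -1 must hold; in canonical form it is 2*h >= 8.
Before h := tot - 7: 2*tot >= 22
Then branch requires ((tot == 6 || h + 2*tot >= -12) ==> 2*tot <= -10) && ((!(tot == 6 || h + 2*tot >= -12)) ==> 2*tot >= 22); else branch requires 2*tot >= 22.
Before the if: (tot != 16 ==> (((tot == 6 || h + 2*tot >= -12) ==> 2*tot <= -10) && ((!(tot == 6 || h + 2*tot >= -12)) ==> 2*tot >= 22))) && ((!(tot != 16)) ==> 2*tot >= 22)
Before skip: (tot != 16 ==> (((tot == 6 || h + 2*tot >= -12) ==> 2*tot <= -10) && ((!(tot == 6 || h + 2*tot >= -12)) ==> 2*tot >= 22))) && ((!(tot != 16)) ==> 2*tot >= 22)
Then branch requires (!(2*tot > 0)) && (tot != 16 ==> (((tot == 6 || h + 2*tot >= -12) ==> 2*tot <= -10) && ((!(tot == 6 || h + 2*tot >= -12)) ==> 2*tot >= 22))) && ((!(tot != 16)) ==> 2*tot >= 22); else branch requires (tot != 16 ==> (((tot == 6 || h + 2*tot >= -12) ==> 2*tot <= -10) && ((!(tot == 6 || h + 2*tot >= -12)) ==> 2*tot >= 22))) && ((!(tot != 16)) ==> 2*tot >= 22).
Before the if: (5*h == 0 ==> ((!(2*tot > 0)) && (tot != 16 ==> (((tot == 6 || h + 2*tot >= -12) ==> 2*tot <= -10) && ((!(tot == 6 || h + 2*tot >= -12)) ==> 2*tot >= 22))) && ((!(tot != 16)) ==> 2*tot >= 22))) && ((!(5*h == 0)) ==> ((tot != 16 ==> (((tot == 6 || h + 2*tot >= -12) ==> 2*tot <= -10) && ((!(tot == 6 || h + 2*tot >= -12)) ==> 2*tot >= 22))) && ((!(tot != 16)) ==> 2*tot >= 22)))
Answer: WP = (5*h == 0 ==> ((!(2*tot > 0)) && (tot != 16 ==> (((tot == 6 || h + 2*tot >= -12) ==> 2*tot <= -10) && ((!(tot == 6 || h + 2*tot >= -12)) ==> 2*tot >= 22))) && ((!(tot != 16)) ==> 2*tot >= 22))) && ((!(5*h == 0)) ==> ((tot != 16 ==> (((tot == 6 || h + 2*tot >= -12) ==> 2*tot <= -10) && ((!(tot == 6 || h + 2*tot >= -12)) ==> 2*tot >= 22))) && ((!(tot != 16)) ==> 2*tot >= 22)))


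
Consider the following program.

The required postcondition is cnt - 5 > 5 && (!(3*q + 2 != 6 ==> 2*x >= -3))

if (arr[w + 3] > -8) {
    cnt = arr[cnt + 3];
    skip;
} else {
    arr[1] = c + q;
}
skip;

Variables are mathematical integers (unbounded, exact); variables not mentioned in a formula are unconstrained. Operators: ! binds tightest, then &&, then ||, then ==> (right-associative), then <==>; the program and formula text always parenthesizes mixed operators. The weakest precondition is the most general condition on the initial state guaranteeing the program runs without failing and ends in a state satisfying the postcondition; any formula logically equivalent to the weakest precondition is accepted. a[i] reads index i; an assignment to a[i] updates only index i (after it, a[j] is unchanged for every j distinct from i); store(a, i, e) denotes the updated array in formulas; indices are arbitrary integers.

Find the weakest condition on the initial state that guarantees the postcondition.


Working backward. After the program, the postcondition cnt - 5 > 5 && (!(3*q + 2 != 6 ==> 2*x >= -3)) must hold; in canonical form it is cnt > 10 && (!(3*q != 4 ==> 2*x >= -3)).
Before skip: cnt > 10 && (!(3*q != 4 ==> 2*x >= -3))
Then branch requires arr[cnt + 3] > 10 && (!(3*q != 4 ==> 2*x >= -3)); else branch requires cnt > 10 && (!(3*q != 4 ==> 2*x >= -3)).
Before the if: (arr[w + 3] > -8 ==> (arr[cnt + 3] > 10 && (!(3*q != 4 ==> 2*x >= -3)))) && ((!(arr[w + 3] > -8)) ==> (cnt > 10 && (!(3*q != 4 ==> 2*x >= -3))))
Answer: WP = (arr[w + 3] > -8 ==> (arr[cnt + 3] > 10 && (!(3*q != 4 ==> 2*x >= -3)))) && ((!(arr[w + 3] > -8)) ==> (cnt > 10 && (!(3*q != 4 ==> 2*x >= -3))))


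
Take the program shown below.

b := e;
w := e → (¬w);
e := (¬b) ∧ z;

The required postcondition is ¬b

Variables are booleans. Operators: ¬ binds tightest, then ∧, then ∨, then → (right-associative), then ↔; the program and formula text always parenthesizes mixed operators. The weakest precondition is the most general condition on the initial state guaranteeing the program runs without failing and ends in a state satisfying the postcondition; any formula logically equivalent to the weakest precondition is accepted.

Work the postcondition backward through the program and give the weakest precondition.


Working backward. After the program, ¬b must hold.
Before e := (¬b) ∧ z: ¬b
Before w := e → (¬w): ¬b
Before b := e: ¬e
Answer: WP = ¬e


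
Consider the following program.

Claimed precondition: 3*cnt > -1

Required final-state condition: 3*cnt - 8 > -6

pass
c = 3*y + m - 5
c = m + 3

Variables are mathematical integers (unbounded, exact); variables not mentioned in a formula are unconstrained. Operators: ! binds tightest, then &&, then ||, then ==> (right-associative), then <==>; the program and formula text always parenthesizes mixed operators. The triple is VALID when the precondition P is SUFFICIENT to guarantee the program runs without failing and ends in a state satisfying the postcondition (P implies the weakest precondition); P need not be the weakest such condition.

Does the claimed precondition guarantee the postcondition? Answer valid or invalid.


Working backward. After the program, the postcondition 3*cnt - 8 > -6 must hold; in canonical form it is 3*cnt > 2.
Before c := m + 3: 3*cnt > 2
Before c := 3*y + m - 5: 3*cnt > 2
Before skip: 3*cnt > 2
The weakest precondition is 3*cnt > 2.
Check whether 3*cnt > -1 implies it.
Countermodel: at the initial state cnt = 0, the precondition holds but the weakest precondition fails.
Answer: invalid


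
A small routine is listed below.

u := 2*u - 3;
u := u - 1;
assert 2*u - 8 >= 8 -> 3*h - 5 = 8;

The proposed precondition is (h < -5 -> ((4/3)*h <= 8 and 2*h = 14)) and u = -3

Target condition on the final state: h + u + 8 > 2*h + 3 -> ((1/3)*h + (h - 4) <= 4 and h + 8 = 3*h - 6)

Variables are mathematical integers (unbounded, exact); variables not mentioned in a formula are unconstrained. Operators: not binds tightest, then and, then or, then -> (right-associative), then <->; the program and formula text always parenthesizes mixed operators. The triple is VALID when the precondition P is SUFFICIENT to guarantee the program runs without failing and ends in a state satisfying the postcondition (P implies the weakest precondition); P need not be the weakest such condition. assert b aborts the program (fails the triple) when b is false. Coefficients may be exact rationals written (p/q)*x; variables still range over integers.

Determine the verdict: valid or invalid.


Working backward. After the program, the postcondition h + u + 8 > 2*h + 3 -> ((1/3)*h + (h - 4) <= 4 and h + 8 = 3*h - 6) must hold; in canonical form it is u > h - 5 -> ((4/3)*h <= 8 and 2*h = 14).
Before assert 2*u - 8 >= 8 -> 3*h - 5 = 8: (2*u >= 16 -> 3*h = 13) and (u > h - 5 -> ((4/3)*h <= 8 and 2*h = 14))
Before u := u - 1: (2*u >= 18 -> 3*h = 13) and (u > h - 4 -> ((4/3)*h <= 8 and 2*h = 14))
Before u := 2*u - 3: (4*u >= 24 -> 3*h = 13) and (2*u > h - 1 -> ((4/3)*h <= 8 and 2*h = 14))
The weakest precondition is (4*u >= 24 -> 3*h = 13) and (2*u > h - 1 -> ((4/3)*h <= 8 and 2*h = 14)).
Check whether (h < -5 -> ((4/3)*h <= 8 and 2*h = 14)) and u = -3 implies it.
Every state satisfying the precondition satisfies the weakest precondition: the implication holds.
Answer: valid
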